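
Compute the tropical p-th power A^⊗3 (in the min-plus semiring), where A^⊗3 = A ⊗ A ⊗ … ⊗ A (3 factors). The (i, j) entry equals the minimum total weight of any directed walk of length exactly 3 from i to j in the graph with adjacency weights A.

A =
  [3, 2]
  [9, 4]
A^⊗3 =
  [9, 8]
  [15, 12]

Each entry (A^⊗3)_ij equals the minimum over all length-3 walks i = v_0 → v_1 → … → v_3 = j of Σ_t A[v_t][v_{t+1}]. For example, for (i, j) = (0, 1) we minimise over 4 possible intermediate vertex sequences; the minimum is 8, attained along the walk 0 → 0 → 0 → 1.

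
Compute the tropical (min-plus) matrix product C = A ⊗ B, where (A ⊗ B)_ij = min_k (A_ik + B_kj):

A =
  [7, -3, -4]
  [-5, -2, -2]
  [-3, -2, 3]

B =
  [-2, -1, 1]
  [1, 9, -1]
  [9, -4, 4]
A ⊗ B =
  [-2, -8, -4]
  [-7, -6, -4]
  [-5, -4, -3]

Apply the min-plus product entry-by-entry:
  C[0][0] = min over k of (A[0][0] + B[0][0] = 7 + -2 = 5, A[0][1] + B[1][0] = -3 + 1 = -2, A[0][2] + B[2][0] = -4 + 9 = 5) = -2 (attained at k = 1)
  C[0][1] = min over k of (A[0][0] + B[0][1] = 7 + -1 = 6, A[0][1] + B[1][1] = -3 + 9 = 6, A[0][2] + B[2][1] = -4 + -4 = -8) = -8 (attained at k = 2)
  C[0][2] = min over k of (A[0][0] + B[0][2] = 7 + 1 = 8, A[0][1] + B[1][2] = -3 + -1 = -4, A[0][2] + B[2][2] = -4 + 4 = 0) = -4 (attained at k = 1)
  C[1][0] = min over k of (A[1][0] + B[0][0] = -5 + -2 = -7, A[1][1] + B[1][0] = -2 + 1 = -1, A[1][2] + B[2][0] = -2 + 9 = 7) = -7 (attained at k = 0)
  C[1][1] = min over k of (A[1][0] + B[0][1] = -5 + -1 = -6, A[1][1] + B[1][1] = -2 + 9 = 7, A[1][2] + B[2][1] = -2 + -4 = -6) = -6 (attained at k = 0)
  C[1][2] = min over k of (A[1][0] + B[0][2] = -5 + 1 = -4, A[1][1] + B[1][2] = -2 + -1 = -3, A[1][2] + B[2][2] = -2 + 4 = 2) = -4 (attained at k = 0)
  C[2][0] = min over k of (A[2][0] + B[0][0] = -3 + -2 = -5, A[2][1] + B[1][0] = -2 + 1 = -1, A[2][2] + B[2][0] = 3 + 9 = 12) = -5 (attained at k = 0)
  C[2][1] = min over k of (A[2][0] + B[0][1] = -3 + -1 = -4, A[2][1] + B[1][1] = -2 + 9 = 7, A[2][2] + B[2][1] = 3 + -4 = -1) = -4 (attained at k = 0)
  C[2][2] = min over k of (A[2][0] + B[0][2] = -3 + 1 = -2, A[2][1] + B[1][2] = -2 + -1 = -3, A[2][2] + B[2][2] = 3 + 4 = 7) = -3 (attained at k = 1)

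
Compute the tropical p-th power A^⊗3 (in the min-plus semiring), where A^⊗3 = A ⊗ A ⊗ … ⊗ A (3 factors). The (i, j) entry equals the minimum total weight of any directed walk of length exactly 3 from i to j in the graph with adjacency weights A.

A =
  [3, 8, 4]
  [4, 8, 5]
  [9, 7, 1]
A^⊗3 =
  [9, 12, 6]
  [10, 13, 7]
  [11, 9, 3]

Each entry (A^⊗3)_ij equals the minimum over all length-3 walks i = v_0 → v_1 → … → v_3 = j of Σ_t A[v_t][v_{t+1}]. For example, for (i, j) = (0, 2) we minimise over 9 possible intermediate vertex sequences; the minimum is 6, attained along the walk 0 → 2 → 2 → 2.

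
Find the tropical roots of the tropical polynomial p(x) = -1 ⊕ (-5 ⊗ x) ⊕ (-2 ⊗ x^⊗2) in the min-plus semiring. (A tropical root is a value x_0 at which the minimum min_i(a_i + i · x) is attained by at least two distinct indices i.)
Roots: {-3, 4}

Each tropical root is a break point of the lower envelope of the lines y = a_i + i · x (there are 3 lines, with slopes 0, 1, ..., 2). Only the lines that attain the minimum somewhere contribute to roots; other lines are dominated. Here the surviving (envelope) indices are i = 2, i = 1, i = 0.
Intersections between consecutive envelope lines give the roots: for adjacent envelope indices i < j the intersection is x = (a_i − a_j) / (j − i). Reading off the sorted break points: {-3, 4}.
Verification: at each break x_0, at least two indices attain the minimum of min_i(a_i + i · x_0).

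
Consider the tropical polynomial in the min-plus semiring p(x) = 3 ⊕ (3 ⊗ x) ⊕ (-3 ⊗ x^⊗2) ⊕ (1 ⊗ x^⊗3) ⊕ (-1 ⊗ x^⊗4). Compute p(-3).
p(-3) = -13

A tropical monomial a ⊗ x^⊗i evaluates to a + i · x. Evaluating each term at x = -3:
  Term 0 contributes 3 + 0 · -3 = 3
  Term 1 contributes 3 + 1 · -3 = 0
  Term 2 contributes -3 + 2 · -3 = -9
  Term 3 contributes 1 + 3 · -3 = -8
  Term 4 contributes -1 + 4 · -3 = -13
p(-3) = ⊕ of these = min[3, 0, -9, -8, -13] = -13.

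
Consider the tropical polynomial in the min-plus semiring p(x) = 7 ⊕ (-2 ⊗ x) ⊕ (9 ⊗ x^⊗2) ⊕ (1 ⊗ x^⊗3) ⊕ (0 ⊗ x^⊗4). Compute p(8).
p(8) = 6

A tropical monomial a ⊗ x^⊗i evaluates to a + i · x. Evaluating each term at x = 8:
  Term 0 contributes 7 + 0 · 8 = 7
  Term 1 contributes -2 + 1 · 8 = 6
  Term 2 contributes 9 + 2 · 8 = 25
  Term 3 contributes 1 + 3 · 8 = 25
  Term 4 contributes 0 + 4 · 8 = 32
p(8) = ⊕ of these = min[7, 6, 25, 25, 32] = 6.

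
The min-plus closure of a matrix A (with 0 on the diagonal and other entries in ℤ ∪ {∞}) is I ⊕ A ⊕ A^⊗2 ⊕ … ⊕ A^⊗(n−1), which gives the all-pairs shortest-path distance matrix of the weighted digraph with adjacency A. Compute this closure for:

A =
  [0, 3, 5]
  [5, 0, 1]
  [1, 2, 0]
Closure =
  [0, 3, 4]
  [2, 0, 1]
  [1, 2, 0]

This is the Floyd-Warshall all-pairs shortest-path computation. For each intermediate vertex k = 0, 1, …, 2, update dist[i][j] ← min(dist[i][j], dist[i][k] + dist[k][j]). The final matrix gives, for each (i, j), the minimum total weight of any directed path from i to j (possibly empty when i = j).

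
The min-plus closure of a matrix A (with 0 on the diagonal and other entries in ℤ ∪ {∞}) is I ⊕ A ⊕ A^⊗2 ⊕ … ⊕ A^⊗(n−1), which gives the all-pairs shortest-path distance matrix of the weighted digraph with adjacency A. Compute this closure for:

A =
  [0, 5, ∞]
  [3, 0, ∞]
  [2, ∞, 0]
Closure =
  [0, 5, ∞]
  [3, 0, ∞]
  [2, 7, 0]

This is the Floyd-Warshall all-pairs shortest-path computation. For each intermediate vertex k = 0, 1, …, 2, update dist[i][j] ← min(dist[i][j], dist[i][k] + dist[k][j]). The final matrix gives, for each (i, j), the minimum total weight of any directed path from i to j (possibly empty when i = j).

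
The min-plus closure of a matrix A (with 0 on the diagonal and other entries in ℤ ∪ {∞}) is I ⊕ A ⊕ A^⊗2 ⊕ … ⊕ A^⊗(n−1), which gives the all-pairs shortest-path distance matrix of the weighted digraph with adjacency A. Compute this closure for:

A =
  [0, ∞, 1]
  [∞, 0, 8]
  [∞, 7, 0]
Closure =
  [0, 8, 1]
  [∞, 0, 8]
  [∞, 7, 0]

This is the Floyd-Warshall all-pairs shortest-path computation. For each intermediate vertex k = 0, 1, …, 2, update dist[i][j] ← min(dist[i][j], dist[i][k] + dist[k][j]). The final matrix gives, for each (i, j), the minimum total weight of any directed path from i to j (possibly empty when i = j).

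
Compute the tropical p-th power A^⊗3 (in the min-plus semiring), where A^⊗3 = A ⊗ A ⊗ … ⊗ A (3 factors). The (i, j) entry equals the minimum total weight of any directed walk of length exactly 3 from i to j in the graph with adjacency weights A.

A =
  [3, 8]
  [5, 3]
A^⊗3 =
  [9, 14]
  [11, 9]

Each entry (A^⊗3)_ij equals the minimum over all length-3 walks i = v_0 → v_1 → … → v_3 = j of Σ_t A[v_t][v_{t+1}]. For example, for (i, j) = (0, 1) we minimise over 4 possible intermediate vertex sequences; the minimum is 14, attained along the walk 0 → 0 → 0 → 1.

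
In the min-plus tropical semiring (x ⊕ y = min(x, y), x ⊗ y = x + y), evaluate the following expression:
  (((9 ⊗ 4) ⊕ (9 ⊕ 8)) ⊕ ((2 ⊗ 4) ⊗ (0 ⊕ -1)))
(((9 ⊗ 4) ⊕ (9 ⊕ 8)) ⊕ ((2 ⊗ 4) ⊗ (0 ⊕ -1))) = 5

Expand innermost to outermost. Recall ⊕ takes the minimum of its arguments and ⊗ takes their sum. Working out the expression (((9 ⊗ 4) ⊕ (9 ⊕ 8)) ⊕ ((2 ⊗ 4) ⊗ (0 ⊕ -1))) gives 5.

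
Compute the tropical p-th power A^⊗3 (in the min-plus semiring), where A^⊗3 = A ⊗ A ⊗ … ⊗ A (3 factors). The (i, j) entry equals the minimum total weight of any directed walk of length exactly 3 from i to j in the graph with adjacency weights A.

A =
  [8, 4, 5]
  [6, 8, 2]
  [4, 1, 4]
A^⊗3 =
  [10, 7, 8]
  [9, 7, 5]
  [7, 4, 7]

Each entry (A^⊗3)_ij equals the minimum over all length-3 walks i = v_0 → v_1 → … → v_3 = j of Σ_t A[v_t][v_{t+1}]. For example, for (i, j) = (0, 2) we minimise over 9 possible intermediate vertex sequences; the minimum is 8, attained along the walk 0 → 2 → 1 → 2.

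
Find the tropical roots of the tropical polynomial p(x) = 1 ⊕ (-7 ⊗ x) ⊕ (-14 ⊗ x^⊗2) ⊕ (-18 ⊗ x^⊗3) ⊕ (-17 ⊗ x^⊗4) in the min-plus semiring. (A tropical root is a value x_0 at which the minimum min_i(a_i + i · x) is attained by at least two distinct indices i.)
Roots: {-1, 4, 7, 8}

Each tropical root is a break point of the lower envelope of the lines y = a_i + i · x (there are 5 lines, with slopes 0, 1, ..., 4). Only the lines that attain the minimum somewhere contribute to roots; other lines are dominated. Here the surviving (envelope) indices are i = 4, i = 3, i = 2, i = 1, i = 0.
Intersections between consecutive envelope lines give the roots: for adjacent envelope indices i < j the intersection is x = (a_i − a_j) / (j − i). Reading off the sorted break points: {-1, 4, 7, 8}.
Verification: at each break x_0, at least two indices attain the minimum of min_i(a_i + i · x_0).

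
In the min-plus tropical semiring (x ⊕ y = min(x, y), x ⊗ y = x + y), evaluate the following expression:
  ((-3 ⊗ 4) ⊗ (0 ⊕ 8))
((-3 ⊗ 4) ⊗ (0 ⊕ 8)) = 1

Expand innermost to outermost. Recall ⊕ takes the minimum of its arguments and ⊗ takes their sum. Working out the expression ((-3 ⊗ 4) ⊗ (0 ⊕ 8)) gives 1.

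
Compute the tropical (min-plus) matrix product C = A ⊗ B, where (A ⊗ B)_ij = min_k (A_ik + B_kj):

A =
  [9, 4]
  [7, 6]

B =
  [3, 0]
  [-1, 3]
A ⊗ B =
  [3, 7]
  [5, 7]

Apply the min-plus product entry-by-entry:
  C[0][0] = min over k of (A[0][0] + B[0][0] = 9 + 3 = 12, A[0][1] + B[1][0] = 4 + -1 = 3) = 3 (attained at k = 1)
  C[0][1] = min over k of (A[0][0] + B[0][1] = 9 + 0 = 9, A[0][1] + B[1][1] = 4 + 3 = 7) = 7 (attained at k = 1)
  C[1][0] = min over k of (A[1][0] + B[0][0] = 7 + 3 = 10, A[1][1] + B[1][0] = 6 + -1 = 5) = 5 (attained at k = 1)
  C[1][1] = min over k of (A[1][0] + B[0][1] = 7 + 0 = 7, A[1][1] + B[1][1] = 6 + 3 = 9) = 7 (attained at k = 0)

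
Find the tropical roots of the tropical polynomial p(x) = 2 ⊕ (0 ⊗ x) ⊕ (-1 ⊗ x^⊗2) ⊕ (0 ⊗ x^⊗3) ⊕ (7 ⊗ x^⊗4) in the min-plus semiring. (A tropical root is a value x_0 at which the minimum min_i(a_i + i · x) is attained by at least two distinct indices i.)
Roots: {-7, -1, 1, 2}

Each tropical root is a break point of the lower envelope of the lines y = a_i + i · x (there are 5 lines, with slopes 0, 1, ..., 4). Only the lines that attain the minimum somewhere contribute to roots; other lines are dominated. Here the surviving (envelope) indices are i = 4, i = 3, i = 2, i = 1, i = 0.
Intersections between consecutive envelope lines give the roots: for adjacent envelope indices i < j the intersection is x = (a_i − a_j) / (j − i). Reading off the sorted break points: {-7, -1, 1, 2}.
Verification: at each break x_0, at least two indices attain the minimum of min_i(a_i + i · x_0).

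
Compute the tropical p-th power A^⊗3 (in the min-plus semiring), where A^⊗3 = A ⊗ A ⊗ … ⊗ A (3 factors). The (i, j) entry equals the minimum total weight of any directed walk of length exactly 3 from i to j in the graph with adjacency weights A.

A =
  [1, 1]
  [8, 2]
A^⊗3 =
  [3, 3]
  [10, 6]

Each entry (A^⊗3)_ij equals the minimum over all length-3 walks i = v_0 → v_1 → … → v_3 = j of Σ_t A[v_t][v_{t+1}]. For example, for (i, j) = (0, 1) we minimise over 4 possible intermediate vertex sequences; the minimum is 3, attained along the walk 0 → 0 → 0 → 1.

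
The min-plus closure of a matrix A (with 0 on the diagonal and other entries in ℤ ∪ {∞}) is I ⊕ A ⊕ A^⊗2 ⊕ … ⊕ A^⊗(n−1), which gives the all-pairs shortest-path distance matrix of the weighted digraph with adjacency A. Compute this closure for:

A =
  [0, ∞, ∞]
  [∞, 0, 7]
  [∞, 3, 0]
Closure =
  [0, ∞, ∞]
  [∞, 0, 7]
  [∞, 3, 0]

This is the Floyd-Warshall all-pairs shortest-path computation. For each intermediate vertex k = 0, 1, …, 2, update dist[i][j] ← min(dist[i][j], dist[i][k] + dist[k][j]). The final matrix gives, for each (i, j), the minimum total weight of any directed path from i to j (possibly empty when i = j).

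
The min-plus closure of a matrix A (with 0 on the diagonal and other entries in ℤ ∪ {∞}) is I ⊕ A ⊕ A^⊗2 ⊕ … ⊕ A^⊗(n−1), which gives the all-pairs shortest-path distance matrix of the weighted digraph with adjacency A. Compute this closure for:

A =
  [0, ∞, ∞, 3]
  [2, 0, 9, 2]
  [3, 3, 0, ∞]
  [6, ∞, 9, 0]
Closure =
  [0, 15, 12, 3]
  [2, 0, 9, 2]
  [3, 3, 0, 5]
  [6, 12, 9, 0]

This is the Floyd-Warshall all-pairs shortest-path computation. For each intermediate vertex k = 0, 1, …, 3, update dist[i][j] ← min(dist[i][j], dist[i][k] + dist[k][j]). The final matrix gives, for each (i, j), the minimum total weight of any directed path from i to j (possibly empty when i = j).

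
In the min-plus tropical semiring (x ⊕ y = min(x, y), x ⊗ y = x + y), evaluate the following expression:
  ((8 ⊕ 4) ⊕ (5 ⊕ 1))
((8 ⊕ 4) ⊕ (5 ⊕ 1)) = 1

Expand innermost to outermost. Recall ⊕ takes the minimum of its arguments and ⊗ takes their sum. Working out the expression ((8 ⊕ 4) ⊕ (5 ⊕ 1)) gives 1.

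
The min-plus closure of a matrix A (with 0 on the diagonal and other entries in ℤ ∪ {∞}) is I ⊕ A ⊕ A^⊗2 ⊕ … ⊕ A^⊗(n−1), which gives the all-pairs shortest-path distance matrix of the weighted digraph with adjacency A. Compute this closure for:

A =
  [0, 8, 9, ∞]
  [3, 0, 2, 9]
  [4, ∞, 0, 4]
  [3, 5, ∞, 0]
Closure =
  [0, 8, 9, 13]
  [3, 0, 2, 6]
  [4, 9, 0, 4]
  [3, 5, 7, 0]

This is the Floyd-Warshall all-pairs shortest-path computation. For each intermediate vertex k = 0, 1, …, 3, update dist[i][j] ← min(dist[i][j], dist[i][k] + dist[k][j]). The final matrix gives, for each (i, j), the minimum total weight of any directed path from i to j (possibly empty when i = j).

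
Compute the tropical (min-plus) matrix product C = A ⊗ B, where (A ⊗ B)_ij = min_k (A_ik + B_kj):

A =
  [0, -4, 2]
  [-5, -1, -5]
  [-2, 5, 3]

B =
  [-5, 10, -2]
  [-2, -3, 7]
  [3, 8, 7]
A ⊗ B =
  [-6, -7, -2]
  [-10, -4, -7]
  [-7, 2, -4]

Apply the min-plus product entry-by-entry:
  C[0][0] = min over k of (A[0][0] + B[0][0] = 0 + -5 = -5, A[0][1] + B[1][0] = -4 + -2 = -6, A[0][2] + B[2][0] = 2 + 3 = 5) = -6 (attained at k = 1)
  C[0][1] = min over k of (A[0][0] + B[0][1] = 0 + 10 = 10, A[0][1] + B[1][1] = -4 + -3 = -7, A[0][2] + B[2][1] = 2 + 8 = 10) = -7 (attained at k = 1)
  C[0][2] = min over k of (A[0][0] + B[0][2] = 0 + -2 = -2, A[0][1] + B[1][2] = -4 + 7 = 3, A[0][2] + B[2][2] = 2 + 7 = 9) = -2 (attained at k = 0)
  C[1][0] = min over k of (A[1][0] + B[0][0] = -5 + -5 = -10, A[1][1] + B[1][0] = -1 + -2 = -3, A[1][2] + B[2][0] = -5 + 3 = -2) = -10 (attained at k = 0)
  C[1][1] = min over k of (A[1][0] + B[0][1] = -5 + 10 = 5, A[1][1] + B[1][1] = -1 + -3 = -4, A[1][2] + B[2][1] = -5 + 8 = 3) = -4 (attained at k = 1)
  C[1][2] = min over k of (A[1][0] + B[0][2] = -5 + -2 = -7, A[1][1] + B[1][2] = -1 + 7 = 6, A[1][2] + B[2][2] = -5 + 7 = 2) = -7 (attained at k = 0)
  C[2][0] = min over k of (A[2][0] + B[0][0] = -2 + -5 = -7, A[2][1] + B[1][0] = 5 + -2 = 3, A[2][2] + B[2][0] = 3 + 3 = 6) = -7 (attained at k = 0)
  C[2][1] = min over k of (A[2][0] + B[0][1] = -2 + 10 = 8, A[2][1] + B[1][1] = 5 + -3 = 2, A[2][2] + B[2][1] = 3 + 8 = 11) = 2 (attained at k = 1)
  C[2][2] = min over k of (A[2][0] + B[0][2] = -2 + -2 = -4, A[2][1] + B[1][2] = 5 + 7 = 12, A[2][2] + B[2][2] = 3 + 7 = 10) = -4 (attained at k = 0)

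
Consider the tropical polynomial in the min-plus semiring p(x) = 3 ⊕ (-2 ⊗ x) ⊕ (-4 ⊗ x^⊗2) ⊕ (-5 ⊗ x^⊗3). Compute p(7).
p(7) = 3

A tropical monomial a ⊗ x^⊗i evaluates to a + i · x. Evaluating each term at x = 7:
  Term 0 contributes 3 + 0 · 7 = 3
  Term 1 contributes -2 + 1 · 7 = 5
  Term 2 contributes -4 + 2 · 7 = 10
  Term 3 contributes -5 + 3 · 7 = 16
p(7) = ⊕ of these = min[3, 5, 10, 16] = 3.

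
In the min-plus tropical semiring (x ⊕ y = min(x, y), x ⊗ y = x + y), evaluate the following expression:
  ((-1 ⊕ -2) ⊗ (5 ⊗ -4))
((-1 ⊕ -2) ⊗ (5 ⊗ -4)) = -1

Expand innermost to outermost. Recall ⊕ takes the minimum of its arguments and ⊗ takes their sum. Working out the expression ((-1 ⊕ -2) ⊗ (5 ⊗ -4)) gives -1.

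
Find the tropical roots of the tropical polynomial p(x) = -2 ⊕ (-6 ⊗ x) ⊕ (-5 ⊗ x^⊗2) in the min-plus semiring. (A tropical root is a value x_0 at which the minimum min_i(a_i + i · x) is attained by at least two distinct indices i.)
Roots: {-1, 4}

Each tropical root is a break point of the lower envelope of the lines y = a_i + i · x (there are 3 lines, with slopes 0, 1, ..., 2). Only the lines that attain the minimum somewhere contribute to roots; other lines are dominated. Here the surviving (envelope) indices are i = 2, i = 1, i = 0.
Intersections between consecutive envelope lines give the roots: for adjacent envelope indices i < j the intersection is x = (a_i − a_j) / (j − i). Reading off the sorted break points: {-1, 4}.
Verification: at each break x_0, at least two indices attain the minimum of min_i(a_i + i · x_0).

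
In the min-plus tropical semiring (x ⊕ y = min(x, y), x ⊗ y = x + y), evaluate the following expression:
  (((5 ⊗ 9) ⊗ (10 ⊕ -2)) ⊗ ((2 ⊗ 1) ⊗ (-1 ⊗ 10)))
(((5 ⊗ 9) ⊗ (10 ⊕ -2)) ⊗ ((2 ⊗ 1) ⊗ (-1 ⊗ 10))) = 24

Expand innermost to outermost. Recall ⊕ takes the minimum of its arguments and ⊗ takes their sum. Working out the expression (((5 ⊗ 9) ⊗ (10 ⊕ -2)) ⊗ ((2 ⊗ 1) ⊗ (-1 ⊗ 10))) gives 24.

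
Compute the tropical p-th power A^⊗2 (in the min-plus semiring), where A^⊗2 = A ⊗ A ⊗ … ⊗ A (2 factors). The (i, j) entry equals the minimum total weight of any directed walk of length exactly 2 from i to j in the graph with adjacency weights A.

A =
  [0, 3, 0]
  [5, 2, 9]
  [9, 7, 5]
A^⊗2 =
  [0, 3, 0]
  [5, 4, 5]
  [9, 9, 9]

Each entry (A^⊗2)_ij equals the minimum over all length-2 walks i = v_0 → v_1 → … → v_2 = j of Σ_t A[v_t][v_{t+1}]. For example, for (i, j) = (0, 2) we minimise over 3 possible intermediate vertex sequences; the minimum is 0, attained along the walk 0 → 0 → 2.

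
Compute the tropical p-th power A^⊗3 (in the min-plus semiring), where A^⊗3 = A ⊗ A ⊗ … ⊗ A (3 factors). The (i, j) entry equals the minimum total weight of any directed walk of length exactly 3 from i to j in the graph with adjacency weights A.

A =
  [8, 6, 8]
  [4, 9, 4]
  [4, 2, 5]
A^⊗3 =
  [14, 12, 14]
  [10, 11, 10]
  [10, 8, 11]

Each entry (A^⊗3)_ij equals the minimum over all length-3 walks i = v_0 → v_1 → … → v_3 = j of Σ_t A[v_t][v_{t+1}]. For example, for (i, j) = (0, 2) we minimise over 9 possible intermediate vertex sequences; the minimum is 14, attained along the walk 0 → 2 → 1 → 2.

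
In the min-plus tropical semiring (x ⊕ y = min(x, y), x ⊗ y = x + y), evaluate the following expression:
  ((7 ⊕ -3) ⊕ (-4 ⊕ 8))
((7 ⊕ -3) ⊕ (-4 ⊕ 8)) = -4

Expand innermost to outermost. Recall ⊕ takes the minimum of its arguments and ⊗ takes their sum. Working out the expression ((7 ⊕ -3) ⊕ (-4 ⊕ 8)) gives -4.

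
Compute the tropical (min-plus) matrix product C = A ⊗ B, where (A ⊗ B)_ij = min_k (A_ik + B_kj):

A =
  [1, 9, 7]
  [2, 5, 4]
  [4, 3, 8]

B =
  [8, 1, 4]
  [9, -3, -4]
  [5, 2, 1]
A ⊗ B =
  [9, 2, 5]
  [9, 2, 1]
  [12, 0, -1]

Apply the min-plus product entry-by-entry:
  C[0][0] = min over k of (A[0][0] + B[0][0] = 1 + 8 = 9, A[0][1] + B[1][0] = 9 + 9 = 18, A[0][2] + B[2][0] = 7 + 5 = 12) = 9 (attained at k = 0)
  C[0][1] = min over k of (A[0][0] + B[0][1] = 1 + 1 = 2, A[0][1] + B[1][1] = 9 + -3 = 6, A[0][2] + B[2][1] = 7 + 2 = 9) = 2 (attained at k = 0)
  C[0][2] = min over k of (A[0][0] + B[0][2] = 1 + 4 = 5, A[0][1] + B[1][2] = 9 + -4 = 5, A[0][2] + B[2][2] = 7 + 1 = 8) = 5 (attained at k = 0)
  C[1][0] = min over k of (A[1][0] + B[0][0] = 2 + 8 = 10, A[1][1] + B[1][0] = 5 + 9 = 14, A[1][2] + B[2][0] = 4 + 5 = 9) = 9 (attained at k = 2)
  C[1][1] = min over k of (A[1][0] + B[0][1] = 2 + 1 = 3, A[1][1] + B[1][1] = 5 + -3 = 2, A[1][2] + B[2][1] = 4 + 2 = 6) = 2 (attained at k = 1)
  C[1][2] = min over k of (A[1][0] + B[0][2] = 2 + 4 = 6, A[1][1] + B[1][2] = 5 + -4 = 1, A[1][2] + B[2][2] = 4 + 1 = 5) = 1 (attained at k = 1)
  C[2][0] = min over k of (A[2][0] + B[0][0] = 4 + 8 = 12, A[2][1] + B[1][0] = 3 + 9 = 12, A[2][2] + B[2][0] = 8 + 5 = 13) = 12 (attained at k = 0)
  C[2][1] = min over k of (A[2][0] + B[0][1] = 4 + 1 = 5, A[2][1] + B[1][1] = 3 + -3 = 0, A[2][2] + B[2][1] = 8 + 2 = 10) = 0 (attained at k = 1)
  C[2][2] = min over k of (A[2][0] + B[0][2] = 4 + 4 = 8, A[2][1] + B[1][2] = 3 + -4 = -1, A[2][2] + B[2][2] = 8 + 1 = 9) = -1 (attained at k = 1)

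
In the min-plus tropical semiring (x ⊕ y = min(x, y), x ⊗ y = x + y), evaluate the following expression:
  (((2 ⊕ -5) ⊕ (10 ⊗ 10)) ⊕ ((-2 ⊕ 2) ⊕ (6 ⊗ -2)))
(((2 ⊕ -5) ⊕ (10 ⊗ 10)) ⊕ ((-2 ⊕ 2) ⊕ (6 ⊗ -2))) = -5

Expand innermost to outermost. Recall ⊕ takes the minimum of its arguments and ⊗ takes their sum. Working out the expression (((2 ⊕ -5) ⊕ (10 ⊗ 10)) ⊕ ((-2 ⊕ 2) ⊕ (6 ⊗ -2))) gives -5.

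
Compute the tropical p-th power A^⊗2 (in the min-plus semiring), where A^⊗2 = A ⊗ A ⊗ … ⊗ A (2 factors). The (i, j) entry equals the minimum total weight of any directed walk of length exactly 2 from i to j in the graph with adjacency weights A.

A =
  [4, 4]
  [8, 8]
A^⊗2 =
  [8, 8]
  [12, 12]

Each entry (A^⊗2)_ij equals the minimum over all length-2 walks i = v_0 → v_1 → … → v_2 = j of Σ_t A[v_t][v_{t+1}]. For example, for (i, j) = (0, 1) we minimise over 2 possible intermediate vertex sequences; the minimum is 8, attained along the walk 0 → 0 → 1.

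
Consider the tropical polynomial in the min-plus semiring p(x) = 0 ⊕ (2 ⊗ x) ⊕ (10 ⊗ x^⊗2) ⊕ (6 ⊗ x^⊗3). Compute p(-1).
p(-1) = 0

A tropical monomial a ⊗ x^⊗i evaluates to a + i · x. Evaluating each term at x = -1:
  Term 0 contributes 0 + 0 · -1 = 0
  Term 1 contributes 2 + 1 · -1 = 1
  Term 2 contributes 10 + 2 · -1 = 8
  Term 3 contributes 6 + 3 · -1 = 3
p(-1) = ⊕ of these = min[0, 1, 8, 3] = 0.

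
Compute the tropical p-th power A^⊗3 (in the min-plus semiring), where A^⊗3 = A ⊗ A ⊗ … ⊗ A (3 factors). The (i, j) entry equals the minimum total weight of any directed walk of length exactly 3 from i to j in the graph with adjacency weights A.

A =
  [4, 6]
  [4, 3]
A^⊗3 =
  [12, 12]
  [10, 9]

Each entry (A^⊗3)_ij equals the minimum over all length-3 walks i = v_0 → v_1 → … → v_3 = j of Σ_t A[v_t][v_{t+1}]. For example, for (i, j) = (0, 1) we minimise over 4 possible intermediate vertex sequences; the minimum is 12, attained along the walk 0 → 1 → 1 → 1.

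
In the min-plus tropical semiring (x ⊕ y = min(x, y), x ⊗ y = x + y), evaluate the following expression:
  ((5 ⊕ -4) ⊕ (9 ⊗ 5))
((5 ⊕ -4) ⊕ (9 ⊗ 5)) = -4

Expand innermost to outermost. Recall ⊕ takes the minimum of its arguments and ⊗ takes their sum. Working out the expression ((5 ⊕ -4) ⊕ (9 ⊗ 5)) gives -4.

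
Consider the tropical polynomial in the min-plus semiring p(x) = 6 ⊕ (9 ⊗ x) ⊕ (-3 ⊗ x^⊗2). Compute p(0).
p(0) = -3

A tropical monomial a ⊗ x^⊗i evaluates to a + i · x. Evaluating each term at x = 0:
  Term 0 contributes 6 + 0 · 0 = 6
  Term 1 contributes 9 + 1 · 0 = 9
  Term 2 contributes -3 + 2 · 0 = -3
p(0) = ⊕ of these = min[6, 9, -3] = -3.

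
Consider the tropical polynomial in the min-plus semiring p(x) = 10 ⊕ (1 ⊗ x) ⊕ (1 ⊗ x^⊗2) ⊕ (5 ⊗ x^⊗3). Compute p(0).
p(0) = 1

A tropical monomial a ⊗ x^⊗i evaluates to a + i · x. Evaluating each term at x = 0:
  Term 0 contributes 10 + 0 · 0 = 10
  Term 1 contributes 1 + 1 · 0 = 1
  Term 2 contributes 1 + 2 · 0 = 1
  Term 3 contributes 5 + 3 · 0 = 5
p(0) = ⊕ of these = min[10, 1, 1, 5] = 1.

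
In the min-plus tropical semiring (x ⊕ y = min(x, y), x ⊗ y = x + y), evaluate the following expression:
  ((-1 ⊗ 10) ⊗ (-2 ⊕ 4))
((-1 ⊗ 10) ⊗ (-2 ⊕ 4)) = 7

Expand innermost to outermost. Recall ⊕ takes the minimum of its arguments and ⊗ takes their sum. Working out the expression ((-1 ⊗ 10) ⊗ (-2 ⊕ 4)) gives 7.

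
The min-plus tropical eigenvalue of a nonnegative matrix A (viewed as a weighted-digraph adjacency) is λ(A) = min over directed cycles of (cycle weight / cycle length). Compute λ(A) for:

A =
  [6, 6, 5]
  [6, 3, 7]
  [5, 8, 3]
λ(A) = 3

Enumerate directed cycles and compute their means (weight / length). Sample:
  cycle 0 → 0: weight = 6, length = 1, mean = 6/1 ≈ 6.000
  cycle 1 → 1: weight = 3, length = 1, mean = 3/1 ≈ 3.000
  cycle 2 → 2: weight = 3, length = 1, mean = 3/1 ≈ 3.000
  cycle 0 → 1 → 0: weight = 12, length = 2, mean = 12/2 ≈ 6.000
  cycle 0 → 2 → 0: weight = 10, length = 2, mean = 10/2 ≈ 5.000
  cycle 1 → 0 → 1: weight = 12, length = 2, mean = 12/2 ≈ 6.000
Minimum mean = 3.000, attained e.g. along the cycle 1 → 1 with weight 3 and length 1. So λ(A) = 3/1 = 3.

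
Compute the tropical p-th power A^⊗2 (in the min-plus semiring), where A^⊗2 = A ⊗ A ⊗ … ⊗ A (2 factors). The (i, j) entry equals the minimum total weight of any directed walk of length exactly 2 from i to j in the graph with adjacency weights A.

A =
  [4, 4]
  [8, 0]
A^⊗2 =
  [8, 4]
  [8, 0]

Each entry (A^⊗2)_ij equals the minimum over all length-2 walks i = v_0 → v_1 → … → v_2 = j of Σ_t A[v_t][v_{t+1}]. For example, for (i, j) = (0, 1) we minimise over 2 possible intermediate vertex sequences; the minimum is 4, attained along the walk 0 → 1 → 1.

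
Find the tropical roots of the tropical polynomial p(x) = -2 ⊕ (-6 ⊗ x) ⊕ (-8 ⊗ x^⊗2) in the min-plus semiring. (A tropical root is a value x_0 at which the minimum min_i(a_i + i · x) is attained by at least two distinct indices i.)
Roots: {2, 4}

Each tropical root is a break point of the lower envelope of the lines y = a_i + i · x (there are 3 lines, with slopes 0, 1, ..., 2). Only the lines that attain the minimum somewhere contribute to roots; other lines are dominated. Here the surviving (envelope) indices are i = 2, i = 1, i = 0.
Intersections between consecutive envelope lines give the roots: for adjacent envelope indices i < j the intersection is x = (a_i − a_j) / (j − i). Reading off the sorted break points: {2, 4}.
Verification: at each break x_0, at least two indices attain the minimum of min_i(a_i + i · x_0).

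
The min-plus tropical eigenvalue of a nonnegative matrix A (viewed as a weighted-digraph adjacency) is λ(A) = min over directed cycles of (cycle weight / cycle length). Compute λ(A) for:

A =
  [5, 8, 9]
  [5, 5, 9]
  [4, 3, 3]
λ(A) = 3

Enumerate directed cycles and compute their means (weight / length). Sample:
  cycle 0 → 0: weight = 5, length = 1, mean = 5/1 ≈ 5.000
  cycle 1 → 1: weight = 5, length = 1, mean = 5/1 ≈ 5.000
  cycle 2 → 2: weight = 3, length = 1, mean = 3/1 ≈ 3.000
  cycle 0 → 1 → 0: weight = 13, length = 2, mean = 13/2 ≈ 6.500
  cycle 0 → 2 → 0: weight = 13, length = 2, mean = 13/2 ≈ 6.500
  cycle 1 → 0 → 1: weight = 13, length = 2, mean = 13/2 ≈ 6.500
Minimum mean = 3.000, attained e.g. along the cycle 2 → 2 with weight 3 and length 1. So λ(A) = 3/1 = 3.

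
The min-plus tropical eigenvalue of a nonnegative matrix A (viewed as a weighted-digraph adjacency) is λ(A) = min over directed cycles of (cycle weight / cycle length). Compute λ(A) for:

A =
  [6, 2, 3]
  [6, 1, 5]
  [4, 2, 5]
λ(A) = 1

Enumerate directed cycles and compute their means (weight / length). Sample:
  cycle 0 → 0: weight = 6, length = 1, mean = 6/1 ≈ 6.000
  cycle 1 → 1: weight = 1, length = 1, mean = 1/1 ≈ 1.000
  cycle 2 → 2: weight = 5, length = 1, mean = 5/1 ≈ 5.000
  cycle 0 → 1 → 0: weight = 8, length = 2, mean = 8/2 ≈ 4.000
  cycle 0 → 2 → 0: weight = 7, length = 2, mean = 7/2 ≈ 3.500
  cycle 1 → 0 → 1: weight = 8, length = 2, mean = 8/2 ≈ 4.000
Minimum mean = 1.000, attained e.g. along the cycle 1 → 1 with weight 1 and length 1. So λ(A) = 1/1 = 1.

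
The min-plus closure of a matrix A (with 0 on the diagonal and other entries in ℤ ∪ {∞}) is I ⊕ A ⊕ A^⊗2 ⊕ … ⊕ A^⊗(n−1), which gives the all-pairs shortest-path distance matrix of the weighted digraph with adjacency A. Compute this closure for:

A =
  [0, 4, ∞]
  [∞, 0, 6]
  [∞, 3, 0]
Closure =
  [0, 4, 10]
  [∞, 0, 6]
  [∞, 3, 0]

This is the Floyd-Warshall all-pairs shortest-path computation. For each intermediate vertex k = 0, 1, …, 2, update dist[i][j] ← min(dist[i][j], dist[i][k] + dist[k][j]). The final matrix gives, for each (i, j), the minimum total weight of any directed path from i to j (possibly empty when i = j).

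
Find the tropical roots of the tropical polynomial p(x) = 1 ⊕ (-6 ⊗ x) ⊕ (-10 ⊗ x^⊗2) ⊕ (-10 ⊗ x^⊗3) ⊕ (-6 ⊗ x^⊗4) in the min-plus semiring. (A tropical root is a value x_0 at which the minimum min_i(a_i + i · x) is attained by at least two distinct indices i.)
Roots: {-4, 0, 4, 7}

Each tropical root is a break point of the lower envelope of the lines y = a_i + i · x (there are 5 lines, with slopes 0, 1, ..., 4). Only the lines that attain the minimum somewhere contribute to roots; other lines are dominated. Here the surviving (envelope) indices are i = 4, i = 3, i = 2, i = 1, i = 0.
Intersections between consecutive envelope lines give the roots: for adjacent envelope indices i < j the intersection is x = (a_i − a_j) / (j − i). Reading off the sorted break points: {-4, 0, 4, 7}.
Verification: at each break x_0, at least two indices attain the minimum of min_i(a_i + i · x_0).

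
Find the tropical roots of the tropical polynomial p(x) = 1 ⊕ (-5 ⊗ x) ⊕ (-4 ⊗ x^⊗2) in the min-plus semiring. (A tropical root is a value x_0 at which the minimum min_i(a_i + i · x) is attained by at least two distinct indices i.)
Roots: {-1, 6}

Each tropical root is a break point of the lower envelope of the lines y = a_i + i · x (there are 3 lines, with slopes 0, 1, ..., 2). Only the lines that attain the minimum somewhere contribute to roots; other lines are dominated. Here the surviving (envelope) indices are i = 2, i = 1, i = 0.
Intersections between consecutive envelope lines give the roots: for adjacent envelope indices i < j the intersection is x = (a_i − a_j) / (j − i). Reading off the sorted break points: {-1, 6}.
Verification: at each break x_0, at least two indices attain the minimum of min_i(a_i + i · x_0).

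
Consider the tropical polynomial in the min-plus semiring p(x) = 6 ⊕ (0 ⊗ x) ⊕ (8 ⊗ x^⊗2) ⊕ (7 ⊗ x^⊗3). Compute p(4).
p(4) = 4

A tropical monomial a ⊗ x^⊗i evaluates to a + i · x. Evaluating each term at x = 4:
  Term 0 contributes 6 + 0 · 4 = 6
  Term 1 contributes 0 + 1 · 4 = 4
  Term 2 contributes 8 + 2 · 4 = 16
  Term 3 contributes 7 + 3 · 4 = 19
p(4) = ⊕ of these = min[6, 4, 16, 19] = 4.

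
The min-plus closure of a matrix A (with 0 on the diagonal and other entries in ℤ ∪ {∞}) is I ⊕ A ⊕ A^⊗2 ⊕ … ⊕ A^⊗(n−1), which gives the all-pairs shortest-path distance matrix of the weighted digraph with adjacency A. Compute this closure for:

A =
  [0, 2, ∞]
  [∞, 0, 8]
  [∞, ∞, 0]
Closure =
  [0, 2, 10]
  [∞, 0, 8]
  [∞, ∞, 0]

This is the Floyd-Warshall all-pairs shortest-path computation. For each intermediate vertex k = 0, 1, …, 2, update dist[i][j] ← min(dist[i][j], dist[i][k] + dist[k][j]). The final matrix gives, for each (i, j), the minimum total weight of any directed path from i to j (possibly empty when i = j).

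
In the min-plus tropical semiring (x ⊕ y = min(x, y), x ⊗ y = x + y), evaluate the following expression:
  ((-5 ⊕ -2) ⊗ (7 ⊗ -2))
((-5 ⊕ -2) ⊗ (7 ⊗ -2)) = 0

Expand innermost to outermost. Recall ⊕ takes the minimum of its arguments and ⊗ takes their sum. Working out the expression ((-5 ⊕ -2) ⊗ (7 ⊗ -2)) gives 0.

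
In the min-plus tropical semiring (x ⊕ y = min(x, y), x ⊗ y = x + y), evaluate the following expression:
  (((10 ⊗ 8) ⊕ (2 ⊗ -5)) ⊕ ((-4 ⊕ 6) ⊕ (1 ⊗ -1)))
(((10 ⊗ 8) ⊕ (2 ⊗ -5)) ⊕ ((-4 ⊕ 6) ⊕ (1 ⊗ -1))) = -4

Expand innermost to outermost. Recall ⊕ takes the minimum of its arguments and ⊗ takes their sum. Working out the expression (((10 ⊗ 8) ⊕ (2 ⊗ -5)) ⊕ ((-4 ⊕ 6) ⊕ (1 ⊗ -1))) gives -4.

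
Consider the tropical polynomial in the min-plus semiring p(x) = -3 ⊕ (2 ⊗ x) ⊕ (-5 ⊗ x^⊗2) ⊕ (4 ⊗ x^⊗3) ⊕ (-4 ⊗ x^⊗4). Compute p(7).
p(7) = -3

A tropical monomial a ⊗ x^⊗i evaluates to a + i · x. Evaluating each term at x = 7:
  Term 0 contributes -3 + 0 · 7 = -3
  Term 1 contributes 2 + 1 · 7 = 9
  Term 2 contributes -5 + 2 · 7 = 9
  Term 3 contributes 4 + 3 · 7 = 25
  Term 4 contributes -4 + 4 · 7 = 24
p(7) = ⊕ of these = min[-3, 9, 9, 25, 24] = -3.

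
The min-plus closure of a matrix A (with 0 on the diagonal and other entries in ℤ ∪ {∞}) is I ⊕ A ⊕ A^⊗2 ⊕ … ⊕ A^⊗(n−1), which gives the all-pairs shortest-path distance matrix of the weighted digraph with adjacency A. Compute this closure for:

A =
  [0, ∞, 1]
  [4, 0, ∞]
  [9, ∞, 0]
Closure =
  [0, ∞, 1]
  [4, 0, 5]
  [9, ∞, 0]

This is the Floyd-Warshall all-pairs shortest-path computation. For each intermediate vertex k = 0, 1, …, 2, update dist[i][j] ← min(dist[i][j], dist[i][k] + dist[k][j]). The final matrix gives, for each (i, j), the minimum total weight of any directed path from i to j (possibly empty when i = j).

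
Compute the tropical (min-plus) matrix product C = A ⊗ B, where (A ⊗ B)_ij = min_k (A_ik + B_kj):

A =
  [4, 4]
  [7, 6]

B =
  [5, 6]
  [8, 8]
A ⊗ B =
  [9, 10]
  [12, 13]

Apply the min-plus product entry-by-entry:
  C[0][0] = min over k of (A[0][0] + B[0][0] = 4 + 5 = 9, A[0][1] + B[1][0] = 4 + 8 = 12) = 9 (attained at k = 0)
  C[0][1] = min over k of (A[0][0] + B[0][1] = 4 + 6 = 10, A[0][1] + B[1][1] = 4 + 8 = 12) = 10 (attained at k = 0)
  C[1][0] = min over k of (A[1][0] + B[0][0] = 7 + 5 = 12, A[1][1] + B[1][0] = 6 + 8 = 14) = 12 (attained at k = 0)
  C[1][1] = min over k of (A[1][0] + B[0][1] = 7 + 6 = 13, A[1][1] + B[1][1] = 6 + 8 = 14) = 13 (attained at k = 0)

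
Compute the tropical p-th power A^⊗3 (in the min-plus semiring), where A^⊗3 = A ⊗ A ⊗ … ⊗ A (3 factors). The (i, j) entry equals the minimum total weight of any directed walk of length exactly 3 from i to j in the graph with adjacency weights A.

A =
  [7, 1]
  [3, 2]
A^⊗3 =
  [6, 5]
  [7, 6]

Each entry (A^⊗3)_ij equals the minimum over all length-3 walks i = v_0 → v_1 → … → v_3 = j of Σ_t A[v_t][v_{t+1}]. For example, for (i, j) = (0, 1) we minimise over 4 possible intermediate vertex sequences; the minimum is 5, attained along the walk 0 → 1 → 0 → 1.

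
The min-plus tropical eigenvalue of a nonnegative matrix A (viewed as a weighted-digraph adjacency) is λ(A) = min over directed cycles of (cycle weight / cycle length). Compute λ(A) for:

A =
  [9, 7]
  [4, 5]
λ(A) = 5

Enumerate directed cycles and compute their means (weight / length). Sample:
  cycle 0 → 0: weight = 9, length = 1, mean = 9/1 ≈ 9.000
  cycle 1 → 1: weight = 5, length = 1, mean = 5/1 ≈ 5.000
  cycle 0 → 1 → 0: weight = 11, length = 2, mean = 11/2 ≈ 5.500
  cycle 1 → 0 → 1: weight = 11, length = 2, mean = 11/2 ≈ 5.500
Minimum mean = 5.000, attained e.g. along the cycle 1 → 1 with weight 5 and length 1. So λ(A) = 5/1 = 5.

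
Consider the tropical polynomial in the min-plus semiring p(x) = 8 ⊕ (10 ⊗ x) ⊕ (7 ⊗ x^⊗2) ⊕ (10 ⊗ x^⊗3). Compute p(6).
p(6) = 8

A tropical monomial a ⊗ x^⊗i evaluates to a + i · x. Evaluating each term at x = 6:
  Term 0 contributes 8 + 0 · 6 = 8
  Term 1 contributes 10 + 1 · 6 = 16
  Term 2 contributes 7 + 2 · 6 = 19
  Term 3 contributes 10 + 3 · 6 = 28
p(6) = ⊕ of these = min[8, 16, 19, 28] = 8.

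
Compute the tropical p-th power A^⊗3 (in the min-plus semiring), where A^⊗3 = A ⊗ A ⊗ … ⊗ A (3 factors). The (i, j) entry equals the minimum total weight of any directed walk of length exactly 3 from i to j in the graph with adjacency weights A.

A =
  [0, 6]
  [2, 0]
A^⊗3 =
  [0, 6]
  [2, 0]

Each entry (A^⊗3)_ij equals the minimum over all length-3 walks i = v_0 → v_1 → … → v_3 = j of Σ_t A[v_t][v_{t+1}]. For example, for (i, j) = (0, 1) we minimise over 4 possible intermediate vertex sequences; the minimum is 6, attained along the walk 0 → 0 → 0 → 1.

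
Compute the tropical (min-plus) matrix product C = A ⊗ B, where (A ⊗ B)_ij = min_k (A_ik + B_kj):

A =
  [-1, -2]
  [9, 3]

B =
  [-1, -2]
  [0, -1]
A ⊗ B =
  [-2, -3]
  [3, 2]

Apply the min-plus product entry-by-entry:
  C[0][0] = min over k of (A[0][0] + B[0][0] = -1 + -1 = -2, A[0][1] + B[1][0] = -2 + 0 = -2) = -2 (attained at k = 0)
  C[0][1] = min over k of (A[0][0] + B[0][1] = -1 + -2 = -3, A[0][1] + B[1][1] = -2 + -1 = -3) = -3 (attained at k = 0)
  C[1][0] = min over k of (A[1][0] + B[0][0] = 9 + -1 = 8, A[1][1] + B[1][0] = 3 + 0 = 3) = 3 (attained at k = 1)
  C[1][1] = min over k of (A[1][0] + B[0][1] = 9 + -2 = 7, A[1][1] + B[1][1] = 3 + -1 = 2) = 2 (attained at k = 1)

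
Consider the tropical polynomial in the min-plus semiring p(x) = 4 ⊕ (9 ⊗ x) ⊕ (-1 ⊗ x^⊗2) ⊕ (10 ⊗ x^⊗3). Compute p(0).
p(0) = -1

A tropical monomial a ⊗ x^⊗i evaluates to a + i · x. Evaluating each term at x = 0:
  Term 0 contributes 4 + 0 · 0 = 4
  Term 1 contributes 9 + 1 · 0 = 9
  Term 2 contributes -1 + 2 · 0 = -1
  Term 3 contributes 10 + 3 · 0 = 10
p(0) = ⊕ of these = min[4, 9, -1, 10] = -1.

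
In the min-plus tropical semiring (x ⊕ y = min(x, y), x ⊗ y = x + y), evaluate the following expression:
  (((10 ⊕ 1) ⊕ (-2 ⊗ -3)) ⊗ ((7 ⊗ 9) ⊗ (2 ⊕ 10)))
(((10 ⊕ 1) ⊕ (-2 ⊗ -3)) ⊗ ((7 ⊗ 9) ⊗ (2 ⊕ 10))) = 13

Expand innermost to outermost. Recall ⊕ takes the minimum of its arguments and ⊗ takes their sum. Working out the expression (((10 ⊕ 1) ⊕ (-2 ⊗ -3)) ⊗ ((7 ⊗ 9) ⊗ (2 ⊕ 10))) gives 13.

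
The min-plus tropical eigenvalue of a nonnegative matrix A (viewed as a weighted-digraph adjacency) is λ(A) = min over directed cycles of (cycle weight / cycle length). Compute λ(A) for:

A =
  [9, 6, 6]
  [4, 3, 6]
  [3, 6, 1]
λ(A) = 1

Enumerate directed cycles and compute their means (weight / length). Sample:
  cycle 0 → 0: weight = 9, length = 1, mean = 9/1 ≈ 9.000
  cycle 1 → 1: weight = 3, length = 1, mean = 3/1 ≈ 3.000
  cycle 2 → 2: weight = 1, length = 1, mean = 1/1 ≈ 1.000
  cycle 0 → 1 → 0: weight = 10, length = 2, mean = 10/2 ≈ 5.000
  cycle 0 → 2 → 0: weight = 9, length = 2, mean = 9/2 ≈ 4.500
  cycle 1 → 0 → 1: weight = 10, length = 2, mean = 10/2 ≈ 5.000
Minimum mean = 1.000, attained e.g. along the cycle 2 → 2 with weight 1 and length 1. So λ(A) = 1/1 = 1.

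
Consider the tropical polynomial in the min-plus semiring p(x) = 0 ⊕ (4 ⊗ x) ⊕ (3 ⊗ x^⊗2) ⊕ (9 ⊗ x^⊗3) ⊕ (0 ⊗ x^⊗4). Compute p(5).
p(5) = 0

A tropical monomial a ⊗ x^⊗i evaluates to a + i · x. Evaluating each term at x = 5:
  Term 0 contributes 0 + 0 · 5 = 0
  Term 1 contributes 4 + 1 · 5 = 9
  Term 2 contributes 3 + 2 · 5 = 13
  Term 3 contributes 9 + 3 · 5 = 24
  Term 4 contributes 0 + 4 · 5 = 20
p(5) = ⊕ of these = min[0, 9, 13, 24, 20] = 0.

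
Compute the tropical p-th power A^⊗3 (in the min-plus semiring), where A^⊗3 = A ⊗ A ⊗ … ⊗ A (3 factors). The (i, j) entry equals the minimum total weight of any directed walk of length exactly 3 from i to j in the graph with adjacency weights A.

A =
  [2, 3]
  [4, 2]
A^⊗3 =
  [6, 7]
  [8, 6]

Each entry (A^⊗3)_ij equals the minimum over all length-3 walks i = v_0 → v_1 → … → v_3 = j of Σ_t A[v_t][v_{t+1}]. For example, for (i, j) = (0, 1) we minimise over 4 possible intermediate vertex sequences; the minimum is 7, attained along the walk 0 → 0 → 0 → 1.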